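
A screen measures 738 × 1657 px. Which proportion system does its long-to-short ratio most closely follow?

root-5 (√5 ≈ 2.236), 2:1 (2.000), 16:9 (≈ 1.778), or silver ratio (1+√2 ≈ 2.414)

root-5

Ratio = 1657 / 738 ≈ 2.245.
Distances: root-5 2.236 (Δ 0.009); 2:1 2.000 (Δ 0.245); 16:9 1.778 (Δ 0.467); silver ratio 2.414 (Δ 0.169).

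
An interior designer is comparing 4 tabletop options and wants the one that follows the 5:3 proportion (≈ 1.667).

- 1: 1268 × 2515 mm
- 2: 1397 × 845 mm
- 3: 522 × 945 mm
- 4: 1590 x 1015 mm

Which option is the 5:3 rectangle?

2

Target 5:3 ≈ 1.667.
1: 1.983 (Δ0.316)  2: 1.653 (Δ0.014)  3: 1.810 (Δ0.143)  4: 1.567 (Δ0.100)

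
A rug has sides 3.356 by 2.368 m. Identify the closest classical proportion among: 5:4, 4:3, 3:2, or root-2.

root-2

3.356/2.368 ≈ 1.417. Nearest candidates are root-2 (1.414, off by 0.003) and 3:2 (1.500, off by 0.083).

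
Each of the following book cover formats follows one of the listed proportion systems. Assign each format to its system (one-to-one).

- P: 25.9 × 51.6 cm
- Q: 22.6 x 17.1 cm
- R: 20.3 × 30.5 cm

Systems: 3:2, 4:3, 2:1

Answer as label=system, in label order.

P=2:1, Q=4:3, R=3:2

P = 51.6/25.9 ≈ 1.992 → 2:1 (2.000)
Q = 22.6/17.1 ≈ 1.322 → 4:3 (1.333)
R = 30.5/20.3 ≈ 1.502 → 3:2 (1.500)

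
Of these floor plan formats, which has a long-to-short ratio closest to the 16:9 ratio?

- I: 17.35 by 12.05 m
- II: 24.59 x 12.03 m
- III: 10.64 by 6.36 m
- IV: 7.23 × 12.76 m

IV

Ratios (long/short): I ≈ 1.440; II ≈ 2.044; III ≈ 1.673; IV ≈ 1.765.
16:9 ≈ 1.778; option IV is nearest (Δ 0.013).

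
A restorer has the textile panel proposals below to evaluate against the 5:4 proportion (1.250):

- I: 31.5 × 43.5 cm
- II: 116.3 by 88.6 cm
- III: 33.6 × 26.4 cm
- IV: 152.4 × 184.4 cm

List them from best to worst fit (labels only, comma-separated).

III, IV, II, I

Ratios: I = 43.5 / 31.5 ≈ 1.381; II = 116.3 / 88.6 ≈ 1.313; III = 33.6 / 26.4 ≈ 1.273; IV = 184.4 / 152.4 ≈ 1.210.
|Δ from 1.250|: I 0.131; II 0.063; III 0.023; IV 0.040.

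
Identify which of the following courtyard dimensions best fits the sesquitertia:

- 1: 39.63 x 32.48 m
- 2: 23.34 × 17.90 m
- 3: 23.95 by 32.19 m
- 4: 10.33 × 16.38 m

Target 4:3 ≈ 1.333.
1: 1.220 (Δ0.113)  2: 1.304 (Δ0.029)  3: 1.344 (Δ0.011)  4: 1.586 (Δ0.253)

3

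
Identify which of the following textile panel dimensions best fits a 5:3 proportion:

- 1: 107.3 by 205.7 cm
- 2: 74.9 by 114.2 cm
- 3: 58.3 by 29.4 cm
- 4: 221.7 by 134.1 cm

Ratios (long/short): 1 ≈ 1.917; 2 ≈ 1.525; 3 ≈ 1.983; 4 ≈ 1.653.
5:3 ≈ 1.667; option 4 is nearest (Δ 0.014).

4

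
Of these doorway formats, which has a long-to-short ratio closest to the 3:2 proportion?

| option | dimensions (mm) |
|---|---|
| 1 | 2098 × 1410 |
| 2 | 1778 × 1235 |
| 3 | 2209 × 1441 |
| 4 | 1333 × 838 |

1

Target 3:2 ≈ 1.500.
1: 1.488 (Δ0.012)  2: 1.440 (Δ0.060)  3: 1.533 (Δ0.033)  4: 1.591 (Δ0.091)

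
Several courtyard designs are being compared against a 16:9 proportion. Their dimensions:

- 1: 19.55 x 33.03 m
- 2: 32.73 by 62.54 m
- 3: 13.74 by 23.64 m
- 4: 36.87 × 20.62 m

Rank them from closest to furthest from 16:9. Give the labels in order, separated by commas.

4, 3, 1, 2

1: 33.03/19.55 ≈ 1.690 → |1.690 − 1.778| = 0.088
2: 62.54/32.73 ≈ 1.911 → |1.911 − 1.778| = 0.133
3: 23.64/13.74 ≈ 1.721 → |1.721 − 1.778| = 0.057
4: 36.87/20.62 ≈ 1.788 → |1.788 − 1.778| = 0.010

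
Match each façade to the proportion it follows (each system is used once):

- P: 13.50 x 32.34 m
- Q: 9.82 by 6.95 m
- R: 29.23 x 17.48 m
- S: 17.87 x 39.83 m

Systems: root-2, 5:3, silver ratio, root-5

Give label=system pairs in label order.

P=silver ratio, Q=root-2, R=5:3, S=root-5

P = 32.34/13.50 ≈ 2.396 → silver ratio (2.414)
Q = 9.82/6.95 ≈ 1.413 → root-2 (1.414)
R = 29.23/17.48 ≈ 1.672 → 5:3 (1.667)
S = 39.83/17.87 ≈ 2.229 → root-5 (2.236)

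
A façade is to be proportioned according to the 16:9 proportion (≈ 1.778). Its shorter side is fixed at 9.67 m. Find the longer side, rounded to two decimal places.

16:9 ≈ 1.77778.
Longer side = 9.67 × 1.77778 ≈ 17.1911 → 17.19 m.

17.19 m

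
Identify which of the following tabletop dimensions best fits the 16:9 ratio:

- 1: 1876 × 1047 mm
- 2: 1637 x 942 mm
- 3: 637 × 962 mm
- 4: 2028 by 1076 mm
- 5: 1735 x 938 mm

Ratios (long/short): 1 ≈ 1.792; 2 ≈ 1.738; 3 ≈ 1.510; 4 ≈ 1.885; 5 ≈ 1.850.
16:9 ≈ 1.778; option 1 is nearest (Δ 0.014).

1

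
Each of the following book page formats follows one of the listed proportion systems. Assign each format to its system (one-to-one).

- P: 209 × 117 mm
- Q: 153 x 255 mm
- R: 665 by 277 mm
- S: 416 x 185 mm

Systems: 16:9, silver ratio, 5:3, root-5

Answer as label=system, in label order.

P=16:9, Q=5:3, R=silver ratio, S=root-5

Ratios: P ≈ 1.786; Q ≈ 1.667; R ≈ 2.401; S ≈ 2.249.
Targets: 16:9 ≈ 1.778; silver ratio ≈ 2.414; 5:3 ≈ 1.667; root-5 ≈ 2.236.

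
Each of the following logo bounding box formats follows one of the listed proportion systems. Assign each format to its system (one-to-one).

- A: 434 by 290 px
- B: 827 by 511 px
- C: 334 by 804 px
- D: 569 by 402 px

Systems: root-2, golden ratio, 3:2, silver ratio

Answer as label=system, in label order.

A = 434/290 ≈ 1.497 → 3:2 (1.500)
B = 827/511 ≈ 1.618 → golden ratio (1.618)
C = 804/334 ≈ 2.407 → silver ratio (2.414)
D = 569/402 ≈ 1.415 → root-2 (1.414)

A=3:2, B=golden ratio, C=silver ratio, D=root-2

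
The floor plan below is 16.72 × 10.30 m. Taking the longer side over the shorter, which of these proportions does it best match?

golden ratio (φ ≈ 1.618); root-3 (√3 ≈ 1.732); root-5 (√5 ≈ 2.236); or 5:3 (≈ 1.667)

16.72/10.30 ≈ 1.623. Nearest candidates are golden ratio (1.618, off by 0.005) and 5:3 (1.667, off by 0.044).

golden ratio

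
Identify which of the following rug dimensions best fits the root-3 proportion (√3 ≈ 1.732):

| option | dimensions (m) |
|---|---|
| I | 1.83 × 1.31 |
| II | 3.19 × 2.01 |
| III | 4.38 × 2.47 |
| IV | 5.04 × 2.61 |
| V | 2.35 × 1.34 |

V

Target root-3 ≈ 1.732.
I: 1.397 (Δ0.335)  II: 1.587 (Δ0.145)  III: 1.773 (Δ0.041)  IV: 1.931 (Δ0.199)  V: 1.754 (Δ0.022)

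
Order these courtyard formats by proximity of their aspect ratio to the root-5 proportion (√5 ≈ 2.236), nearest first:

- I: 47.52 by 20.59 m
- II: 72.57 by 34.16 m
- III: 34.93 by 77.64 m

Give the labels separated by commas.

Ratios: I = 47.52 / 20.59 ≈ 2.308; II = 72.57 / 34.16 ≈ 2.124; III = 77.64 / 34.93 ≈ 2.223.
|Δ from 2.236|: I 0.072; II 0.112; III 0.013.

III, I, II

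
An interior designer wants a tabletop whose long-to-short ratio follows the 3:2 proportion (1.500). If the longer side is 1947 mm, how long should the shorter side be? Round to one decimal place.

1298.0 mm

3:2 = 1.50000.
Shorter side = 1947 ÷ 1.50000 ≈ 1298.000 → 1298.0 mm.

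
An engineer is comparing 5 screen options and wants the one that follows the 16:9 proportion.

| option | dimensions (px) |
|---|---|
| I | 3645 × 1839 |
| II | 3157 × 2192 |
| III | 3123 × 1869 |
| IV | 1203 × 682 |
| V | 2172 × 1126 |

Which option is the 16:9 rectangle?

IV

Ratios (long/short): I ≈ 1.982; II ≈ 1.440; III ≈ 1.671; IV ≈ 1.764; V ≈ 1.929.
16:9 ≈ 1.778; option IV is nearest (Δ 0.014).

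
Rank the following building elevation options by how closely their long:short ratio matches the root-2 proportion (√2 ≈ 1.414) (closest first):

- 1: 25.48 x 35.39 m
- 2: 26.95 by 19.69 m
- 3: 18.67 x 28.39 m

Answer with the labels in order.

1: 35.39/25.48 ≈ 1.389 → |1.389 − 1.414| = 0.025
2: 26.95/19.69 ≈ 1.369 → |1.369 − 1.414| = 0.045
3: 28.39/18.67 ≈ 1.521 → |1.521 − 1.414| = 0.107

1, 2, 3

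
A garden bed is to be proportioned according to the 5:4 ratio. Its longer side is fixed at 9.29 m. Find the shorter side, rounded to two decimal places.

7.43 m

5:4 = 1.25000.
Shorter side = 9.29 ÷ 1.25000 ≈ 7.4320 → 7.43 m.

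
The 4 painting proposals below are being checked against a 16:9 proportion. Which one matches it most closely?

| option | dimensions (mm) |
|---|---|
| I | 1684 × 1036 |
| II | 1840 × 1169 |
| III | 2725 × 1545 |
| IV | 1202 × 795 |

III

Target 16:9 ≈ 1.778.
I: 1.625 (Δ0.153)  II: 1.574 (Δ0.204)  III: 1.764 (Δ0.014)  IV: 1.512 (Δ0.266)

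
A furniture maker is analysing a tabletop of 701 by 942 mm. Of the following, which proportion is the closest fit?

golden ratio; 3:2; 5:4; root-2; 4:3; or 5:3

942/701 ≈ 1.344. Nearest candidates are 4:3 (1.333, off by 0.011) and root-2 (1.414, off by 0.070).

4:3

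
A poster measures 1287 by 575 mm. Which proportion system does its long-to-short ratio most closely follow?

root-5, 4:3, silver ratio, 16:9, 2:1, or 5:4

Ratio = 1287 / 575 ≈ 2.238.
Distances: root-5 2.236 (Δ 0.002); 4:3 1.333 (Δ 0.905); silver ratio 2.414 (Δ 0.176); 16:9 1.778 (Δ 0.460); 2:1 2.000 (Δ 0.238); 5:4 1.250 (Δ 0.988).

root-5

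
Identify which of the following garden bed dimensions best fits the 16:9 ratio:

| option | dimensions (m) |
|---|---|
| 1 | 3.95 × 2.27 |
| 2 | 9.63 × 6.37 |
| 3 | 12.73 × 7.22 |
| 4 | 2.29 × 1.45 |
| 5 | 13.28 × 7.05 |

Ratios (long/short): 1 ≈ 1.740; 2 ≈ 1.512; 3 ≈ 1.763; 4 ≈ 1.579; 5 ≈ 1.884.
16:9 ≈ 1.778; option 3 is nearest (Δ 0.015).

3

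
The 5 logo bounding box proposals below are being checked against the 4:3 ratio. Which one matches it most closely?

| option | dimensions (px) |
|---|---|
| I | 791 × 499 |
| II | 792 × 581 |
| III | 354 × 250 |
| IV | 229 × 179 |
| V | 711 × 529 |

V

Target 4:3 ≈ 1.333.
I: 1.585 (Δ0.252)  II: 1.363 (Δ0.030)  III: 1.416 (Δ0.083)  IV: 1.279 (Δ0.054)  V: 1.344 (Δ0.011)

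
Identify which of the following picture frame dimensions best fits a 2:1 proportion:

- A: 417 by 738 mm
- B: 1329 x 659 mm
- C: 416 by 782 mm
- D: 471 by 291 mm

B

Target 2:1 ≈ 2.000.
A: 1.770 (Δ0.230)  B: 2.017 (Δ0.017)  C: 1.880 (Δ0.120)  D: 1.619 (Δ0.381)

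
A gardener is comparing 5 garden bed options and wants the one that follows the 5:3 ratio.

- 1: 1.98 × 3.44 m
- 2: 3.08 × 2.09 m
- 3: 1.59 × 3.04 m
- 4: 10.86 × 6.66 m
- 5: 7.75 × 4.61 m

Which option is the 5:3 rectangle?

5

Target 5:3 ≈ 1.667.
1: 1.737 (Δ0.070)  2: 1.474 (Δ0.193)  3: 1.912 (Δ0.245)  4: 1.631 (Δ0.036)  5: 1.681 (Δ0.014)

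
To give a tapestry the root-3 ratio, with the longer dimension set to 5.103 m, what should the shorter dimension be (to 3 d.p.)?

2.946 m

root-3 ≈ 1.73205.
Shorter side = 5.103 ÷ 1.73205 ≈ 2.94622 → 2.946 m.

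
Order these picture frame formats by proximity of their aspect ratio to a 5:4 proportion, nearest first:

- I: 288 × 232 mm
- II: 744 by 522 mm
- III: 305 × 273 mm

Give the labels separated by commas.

I, III, II

I: 288/232 ≈ 1.241 → |1.241 − 1.250| = 0.009
II: 744/522 ≈ 1.425 → |1.425 − 1.250| = 0.175
III: 305/273 ≈ 1.117 → |1.117 − 1.250| = 0.133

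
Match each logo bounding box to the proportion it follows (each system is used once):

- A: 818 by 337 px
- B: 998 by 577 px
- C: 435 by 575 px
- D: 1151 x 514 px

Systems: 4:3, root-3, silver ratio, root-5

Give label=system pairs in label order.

Ratios: A ≈ 2.427; B ≈ 1.730; C ≈ 1.322; D ≈ 2.239.
Targets: 4:3 ≈ 1.333; root-3 ≈ 1.732; silver ratio ≈ 2.414; root-5 ≈ 2.236.

A=silver ratio, B=root-3, C=4:3, D=root-5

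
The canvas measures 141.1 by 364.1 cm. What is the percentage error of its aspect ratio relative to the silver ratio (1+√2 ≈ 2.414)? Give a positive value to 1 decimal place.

Ratio = 364.1 / 141.1 ≈ 2.5804.
Ideal silver ratio ≈ 2.4142. |2.5804 − 2.4142| / 2.4142 ≈ 6.88% → 6.9%.

6.9%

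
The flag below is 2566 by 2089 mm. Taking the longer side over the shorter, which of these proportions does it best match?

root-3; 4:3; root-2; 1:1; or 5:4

Ratio = 2566 / 2089 ≈ 1.228.
Distances: root-3 1.732 (Δ 0.504); 4:3 1.333 (Δ 0.105); root-2 1.414 (Δ 0.186); 1:1 1.000 (Δ 0.228); 5:4 1.250 (Δ 0.022).

5:4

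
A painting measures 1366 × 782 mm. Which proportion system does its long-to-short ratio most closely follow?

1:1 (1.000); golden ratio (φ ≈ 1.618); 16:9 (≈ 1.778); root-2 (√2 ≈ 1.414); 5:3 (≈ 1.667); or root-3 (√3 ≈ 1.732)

1366/782 ≈ 1.747. Nearest candidates are root-3 (1.732, off by 0.015) and 16:9 (1.778, off by 0.031).

root-3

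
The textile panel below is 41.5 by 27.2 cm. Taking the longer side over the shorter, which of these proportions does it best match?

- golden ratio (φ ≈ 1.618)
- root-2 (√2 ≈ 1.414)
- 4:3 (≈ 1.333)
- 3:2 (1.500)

3:2

Ratio = 41.5 / 27.2 ≈ 1.526.
Distances: golden ratio 1.618 (Δ 0.092); root-2 1.414 (Δ 0.112); 4:3 1.333 (Δ 0.193); 3:2 1.500 (Δ 0.026).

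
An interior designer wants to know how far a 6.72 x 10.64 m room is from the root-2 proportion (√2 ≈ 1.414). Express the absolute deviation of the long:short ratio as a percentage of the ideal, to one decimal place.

Ratio = 10.64 / 6.72 ≈ 1.5833.
Ideal root-2 ≈ 1.4142. |1.5833 − 1.4142| / 1.4142 ≈ 11.96% → 12.0%.

12.0%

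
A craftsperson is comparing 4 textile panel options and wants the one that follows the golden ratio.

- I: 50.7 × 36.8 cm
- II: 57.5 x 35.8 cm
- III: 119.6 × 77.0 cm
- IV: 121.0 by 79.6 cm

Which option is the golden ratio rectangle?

II

Ratios (long/short): I ≈ 1.378; II ≈ 1.606; III ≈ 1.553; IV ≈ 1.520.
golden ratio ≈ 1.618; option II is nearest (Δ 0.012).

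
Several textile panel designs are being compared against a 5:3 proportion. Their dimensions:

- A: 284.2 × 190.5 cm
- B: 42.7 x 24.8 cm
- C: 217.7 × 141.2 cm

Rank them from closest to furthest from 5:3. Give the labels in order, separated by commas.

Ratios: A = 284.2 / 190.5 ≈ 1.492; B = 42.7 / 24.8 ≈ 1.722; C = 217.7 / 141.2 ≈ 1.542.
|Δ from 1.667|: A 0.175; B 0.055; C 0.125.

B, C, A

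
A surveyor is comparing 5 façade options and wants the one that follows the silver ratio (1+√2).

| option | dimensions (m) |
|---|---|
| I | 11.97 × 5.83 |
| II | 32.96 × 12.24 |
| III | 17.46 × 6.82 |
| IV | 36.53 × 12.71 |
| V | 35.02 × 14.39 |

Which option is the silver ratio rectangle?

Target silver ratio ≈ 2.414.
I: 2.053 (Δ0.361)  II: 2.693 (Δ0.279)  III: 2.560 (Δ0.146)  IV: 2.874 (Δ0.460)  V: 2.434 (Δ0.020)

V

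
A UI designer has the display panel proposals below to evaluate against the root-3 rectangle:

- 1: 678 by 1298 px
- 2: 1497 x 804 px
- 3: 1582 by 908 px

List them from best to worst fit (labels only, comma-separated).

1: 1298/678 ≈ 1.914 → |1.914 − 1.732| = 0.182
2: 1497/804 ≈ 1.862 → |1.862 − 1.732| = 0.130
3: 1582/908 ≈ 1.742 → |1.742 − 1.732| = 0.010

3, 2, 1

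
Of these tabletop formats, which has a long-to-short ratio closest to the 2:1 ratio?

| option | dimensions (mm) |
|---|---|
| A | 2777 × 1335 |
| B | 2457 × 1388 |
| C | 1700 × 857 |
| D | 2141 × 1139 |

C

Ratios (long/short): A ≈ 2.080; B ≈ 1.770; C ≈ 1.984; D ≈ 1.880.
2:1 ≈ 2.000; option C is nearest (Δ 0.016).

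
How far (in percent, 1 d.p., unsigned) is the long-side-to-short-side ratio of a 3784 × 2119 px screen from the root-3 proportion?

3.1%

Ratio = 3784 / 2119 ≈ 1.7857.
Ideal root-3 ≈ 1.7321. |1.7857 − 1.7321| / 1.7321 ≈ 3.09% → 3.1%.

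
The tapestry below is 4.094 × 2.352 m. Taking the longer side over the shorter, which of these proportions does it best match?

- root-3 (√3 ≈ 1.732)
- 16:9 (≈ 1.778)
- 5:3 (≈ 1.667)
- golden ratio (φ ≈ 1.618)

root-3

Ratio = 4.094 / 2.352 ≈ 1.741.
Distances: root-3 1.732 (Δ 0.009); 16:9 1.778 (Δ 0.037); 5:3 1.667 (Δ 0.074); golden ratio 1.618 (Δ 0.123).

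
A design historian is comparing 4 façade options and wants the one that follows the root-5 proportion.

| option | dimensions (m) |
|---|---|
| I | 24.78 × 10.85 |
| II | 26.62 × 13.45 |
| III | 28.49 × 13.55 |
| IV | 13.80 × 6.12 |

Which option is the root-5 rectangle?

IV

Ratios (long/short): I ≈ 2.284; II ≈ 1.979; III ≈ 2.103; IV ≈ 2.255.
root-5 ≈ 2.236; option IV is nearest (Δ 0.019).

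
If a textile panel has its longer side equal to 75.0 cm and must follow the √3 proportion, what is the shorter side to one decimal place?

43.3 cm

root-3 ≈ 1.73205.
Shorter side = 75.0 ÷ 1.73205 ≈ 43.301 → 43.3 cm.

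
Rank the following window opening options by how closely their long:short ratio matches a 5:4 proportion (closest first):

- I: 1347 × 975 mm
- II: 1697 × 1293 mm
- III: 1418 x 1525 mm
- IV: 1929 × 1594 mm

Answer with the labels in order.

Ratios: I = 1347 / 975 ≈ 1.382; II = 1697 / 1293 ≈ 1.312; III = 1525 / 1418 ≈ 1.075; IV = 1929 / 1594 ≈ 1.210.
|Δ from 1.250|: I 0.132; II 0.062; III 0.175; IV 0.040.

IV, II, I, III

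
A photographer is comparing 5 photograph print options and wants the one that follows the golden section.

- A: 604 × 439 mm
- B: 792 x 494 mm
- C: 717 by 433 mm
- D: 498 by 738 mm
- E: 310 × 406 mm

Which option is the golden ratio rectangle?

B

Ratios (long/short): A ≈ 1.376; B ≈ 1.603; C ≈ 1.656; D ≈ 1.482; E ≈ 1.310.
golden ratio ≈ 1.618; option B is nearest (Δ 0.015).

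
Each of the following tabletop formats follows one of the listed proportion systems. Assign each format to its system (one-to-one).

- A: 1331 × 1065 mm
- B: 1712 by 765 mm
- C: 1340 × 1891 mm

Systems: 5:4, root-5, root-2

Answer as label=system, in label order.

A=5:4, B=root-5, C=root-2

A = 1331/1065 ≈ 1.250 → 5:4 (1.250)
B = 1712/765 ≈ 2.238 → root-5 (2.236)
C = 1891/1340 ≈ 1.411 → root-2 (1.414)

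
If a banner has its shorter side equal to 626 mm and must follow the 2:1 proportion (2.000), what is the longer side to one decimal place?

1252.0 mm

2:1 = 2.00000.
Longer side = 626 × 2.00000 ≈ 1252.000 → 1252.0 mm.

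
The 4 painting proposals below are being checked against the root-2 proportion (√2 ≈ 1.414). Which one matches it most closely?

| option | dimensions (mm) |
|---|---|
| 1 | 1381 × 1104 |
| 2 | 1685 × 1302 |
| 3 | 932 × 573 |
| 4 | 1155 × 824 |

4

Target root-2 ≈ 1.414.
1: 1.251 (Δ0.163)  2: 1.294 (Δ0.120)  3: 1.627 (Δ0.213)  4: 1.402 (Δ0.012)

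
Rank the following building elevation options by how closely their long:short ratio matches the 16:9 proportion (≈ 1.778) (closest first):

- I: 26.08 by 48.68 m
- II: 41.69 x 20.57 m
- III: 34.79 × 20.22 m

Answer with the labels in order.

Ratios: I = 48.68 / 26.08 ≈ 1.867; II = 41.69 / 20.57 ≈ 2.027; III = 34.79 / 20.22 ≈ 1.721.
|Δ from 1.778|: I 0.089; II 0.249; III 0.057.

III, I, II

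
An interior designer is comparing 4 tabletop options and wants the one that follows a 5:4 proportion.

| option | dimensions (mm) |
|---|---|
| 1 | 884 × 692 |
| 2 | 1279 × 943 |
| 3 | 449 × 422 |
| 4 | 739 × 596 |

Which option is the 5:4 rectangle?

Target 5:4 ≈ 1.250.
1: 1.277 (Δ0.027)  2: 1.356 (Δ0.106)  3: 1.064 (Δ0.186)  4: 1.240 (Δ0.010)

4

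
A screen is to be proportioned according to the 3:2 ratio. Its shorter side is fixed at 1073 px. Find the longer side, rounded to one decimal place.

1609.5 px

3:2 = 1.50000.
Longer side = 1073 × 1.50000 ≈ 1609.500 → 1609.5 px.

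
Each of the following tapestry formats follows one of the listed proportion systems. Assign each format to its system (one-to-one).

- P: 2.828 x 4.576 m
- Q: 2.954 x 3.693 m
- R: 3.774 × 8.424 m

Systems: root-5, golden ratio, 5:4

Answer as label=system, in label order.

P = 4.576/2.828 ≈ 1.618 → golden ratio (1.618)
Q = 3.693/2.954 ≈ 1.250 → 5:4 (1.250)
R = 8.424/3.774 ≈ 2.232 → root-5 (2.236)

P=golden ratio, Q=5:4, R=root-5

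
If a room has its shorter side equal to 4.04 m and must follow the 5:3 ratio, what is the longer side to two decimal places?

6.73 m

5:3 ≈ 1.66667.
Longer side = 4.04 × 1.66667 ≈ 6.7333 → 6.73 m.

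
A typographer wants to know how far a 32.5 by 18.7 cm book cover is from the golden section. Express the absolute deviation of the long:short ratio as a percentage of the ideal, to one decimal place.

Ratio = 32.5 / 18.7 ≈ 1.7380.
Ideal golden ratio ≈ 1.6180. |1.7380 − 1.6180| / 1.6180 ≈ 7.42% → 7.4%.

7.4%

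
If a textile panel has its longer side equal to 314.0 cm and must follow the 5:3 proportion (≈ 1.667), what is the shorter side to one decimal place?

5:3 ≈ 1.66667.
Shorter side = 314.0 ÷ 1.66667 ≈ 188.400 → 188.4 cm.

188.4 cm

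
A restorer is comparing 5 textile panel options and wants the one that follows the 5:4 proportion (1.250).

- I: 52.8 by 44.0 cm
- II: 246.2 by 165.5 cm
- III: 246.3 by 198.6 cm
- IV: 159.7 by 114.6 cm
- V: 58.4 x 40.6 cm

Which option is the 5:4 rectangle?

Ratios (long/short): I ≈ 1.200; II ≈ 1.488; III ≈ 1.240; IV ≈ 1.394; V ≈ 1.438.
5:4 ≈ 1.250; option III is nearest (Δ 0.010).

III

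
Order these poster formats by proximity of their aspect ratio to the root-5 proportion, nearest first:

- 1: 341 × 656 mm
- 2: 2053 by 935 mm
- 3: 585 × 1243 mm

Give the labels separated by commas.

2, 3, 1

1: 656/341 ≈ 1.924 → |1.924 − 2.236| = 0.312
2: 2053/935 ≈ 2.196 → |2.196 − 2.236| = 0.040
3: 1243/585 ≈ 2.125 → |2.125 − 2.236| = 0.111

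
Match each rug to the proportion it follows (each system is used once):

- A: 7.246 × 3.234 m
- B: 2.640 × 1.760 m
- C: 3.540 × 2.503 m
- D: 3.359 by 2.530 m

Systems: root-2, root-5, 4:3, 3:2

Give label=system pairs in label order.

A=root-5, B=3:2, C=root-2, D=4:3

A = 7.246/3.234 ≈ 2.241 → root-5 (2.236)
B = 2.640/1.760 ≈ 1.500 → 3:2 (1.500)
C = 3.540/2.503 ≈ 1.414 → root-2 (1.414)
D = 3.359/2.530 ≈ 1.328 → 4:3 (1.333)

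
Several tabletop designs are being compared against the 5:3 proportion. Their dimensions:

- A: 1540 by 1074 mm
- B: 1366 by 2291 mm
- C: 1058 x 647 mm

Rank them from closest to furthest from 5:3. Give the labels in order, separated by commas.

B, C, A

Ratios: A = 1540 / 1074 ≈ 1.434; B = 2291 / 1366 ≈ 1.677; C = 1058 / 647 ≈ 1.635.
|Δ from 1.667|: A 0.233; B 0.010; C 0.032.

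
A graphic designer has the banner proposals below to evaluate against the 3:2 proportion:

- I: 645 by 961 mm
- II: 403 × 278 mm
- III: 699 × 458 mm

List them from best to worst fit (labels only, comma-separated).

I: 961/645 ≈ 1.490 → |1.490 − 1.500| = 0.010
II: 403/278 ≈ 1.450 → |1.450 − 1.500| = 0.050
III: 699/458 ≈ 1.526 → |1.526 − 1.500| = 0.026

I, III, II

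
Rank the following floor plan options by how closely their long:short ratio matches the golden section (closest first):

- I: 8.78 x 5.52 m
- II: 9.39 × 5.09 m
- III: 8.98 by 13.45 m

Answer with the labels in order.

I, III, II

I: 8.78/5.52 ≈ 1.591 → |1.591 − 1.618| = 0.027
II: 9.39/5.09 ≈ 1.845 → |1.845 − 1.618| = 0.227
III: 13.45/8.98 ≈ 1.498 → |1.498 − 1.618| = 0.120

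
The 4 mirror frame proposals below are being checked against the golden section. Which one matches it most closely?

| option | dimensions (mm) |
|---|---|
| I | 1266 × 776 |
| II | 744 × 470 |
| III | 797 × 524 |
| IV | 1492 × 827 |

I

Target golden ratio ≈ 1.618.
I: 1.631 (Δ0.013)  II: 1.583 (Δ0.035)  III: 1.521 (Δ0.097)  IV: 1.804 (Δ0.186)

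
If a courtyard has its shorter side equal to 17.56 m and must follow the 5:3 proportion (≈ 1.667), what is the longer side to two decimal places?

29.27 m

5:3 ≈ 1.66667.
Longer side = 17.56 × 1.66667 ≈ 29.2667 → 29.27 m.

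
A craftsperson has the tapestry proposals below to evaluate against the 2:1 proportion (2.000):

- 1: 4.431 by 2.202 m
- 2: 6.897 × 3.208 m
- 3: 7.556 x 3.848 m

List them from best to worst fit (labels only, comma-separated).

1: 4.431/2.202 ≈ 2.012 → |2.012 − 2.000| = 0.012
2: 6.897/3.208 ≈ 2.150 → |2.150 − 2.000| = 0.150
3: 7.556/3.848 ≈ 1.964 → |1.964 − 2.000| = 0.036

1, 3, 2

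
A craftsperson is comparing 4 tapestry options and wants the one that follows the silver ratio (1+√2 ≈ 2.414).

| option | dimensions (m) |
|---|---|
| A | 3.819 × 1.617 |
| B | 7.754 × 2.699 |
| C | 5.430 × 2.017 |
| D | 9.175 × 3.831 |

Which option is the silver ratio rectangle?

D

Target silver ratio ≈ 2.414.
A: 2.362 (Δ0.052)  B: 2.873 (Δ0.459)  C: 2.692 (Δ0.278)  D: 2.395 (Δ0.019)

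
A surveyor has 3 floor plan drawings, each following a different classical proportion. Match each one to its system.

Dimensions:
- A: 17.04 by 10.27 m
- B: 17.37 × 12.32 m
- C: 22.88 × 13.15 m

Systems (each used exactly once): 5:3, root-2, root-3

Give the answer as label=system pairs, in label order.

Ratios: A ≈ 1.659; B ≈ 1.410; C ≈ 1.740.
Targets: 5:3 ≈ 1.667; root-2 ≈ 1.414; root-3 ≈ 1.732.

A=5:3, B=root-2, C=root-3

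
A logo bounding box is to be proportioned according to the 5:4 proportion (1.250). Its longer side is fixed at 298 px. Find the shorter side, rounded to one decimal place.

5:4 = 1.25000.
Shorter side = 298 ÷ 1.25000 ≈ 238.400 → 238.4 px.

238.4 px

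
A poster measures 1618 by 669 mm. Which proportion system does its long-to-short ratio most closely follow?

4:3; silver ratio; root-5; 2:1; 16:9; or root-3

1618/669 ≈ 2.419. Nearest candidates are silver ratio (2.414, off by 0.005) and root-5 (2.236, off by 0.183).

silver ratio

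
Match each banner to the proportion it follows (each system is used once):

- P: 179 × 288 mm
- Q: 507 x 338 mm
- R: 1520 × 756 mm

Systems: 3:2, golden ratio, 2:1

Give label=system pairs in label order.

P=golden ratio, Q=3:2, R=2:1

Ratios: P ≈ 1.609; Q ≈ 1.500; R ≈ 2.011.
Targets: 3:2 ≈ 1.500; golden ratio ≈ 1.618; 2:1 ≈ 2.000.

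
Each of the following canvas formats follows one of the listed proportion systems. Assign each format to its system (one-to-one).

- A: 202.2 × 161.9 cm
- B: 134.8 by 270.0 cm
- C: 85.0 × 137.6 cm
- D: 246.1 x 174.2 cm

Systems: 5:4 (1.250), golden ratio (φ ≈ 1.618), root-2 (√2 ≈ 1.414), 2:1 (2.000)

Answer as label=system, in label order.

A=5:4, B=2:1, C=golden ratio, D=root-2

A = 202.2/161.9 ≈ 1.249 → 5:4 (1.250)
B = 270.0/134.8 ≈ 2.003 → 2:1 (2.000)
C = 137.6/85.0 ≈ 1.619 → golden ratio (1.618)
D = 246.1/174.2 ≈ 1.413 → root-2 (1.414)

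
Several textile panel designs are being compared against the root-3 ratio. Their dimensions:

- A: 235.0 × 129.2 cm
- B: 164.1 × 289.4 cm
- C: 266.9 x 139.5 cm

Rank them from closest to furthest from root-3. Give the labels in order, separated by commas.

Ratios: A = 235.0 / 129.2 ≈ 1.819; B = 289.4 / 164.1 ≈ 1.764; C = 266.9 / 139.5 ≈ 1.913.
|Δ from 1.732|: A 0.087; B 0.032; C 0.181.

B, A, C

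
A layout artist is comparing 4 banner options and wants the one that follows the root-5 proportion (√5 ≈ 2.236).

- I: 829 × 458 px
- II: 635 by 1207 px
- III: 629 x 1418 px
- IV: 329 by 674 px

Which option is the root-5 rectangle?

Ratios (long/short): I ≈ 1.810; II ≈ 1.901; III ≈ 2.254; IV ≈ 2.049.
root-5 ≈ 2.236; option III is nearest (Δ 0.018).

III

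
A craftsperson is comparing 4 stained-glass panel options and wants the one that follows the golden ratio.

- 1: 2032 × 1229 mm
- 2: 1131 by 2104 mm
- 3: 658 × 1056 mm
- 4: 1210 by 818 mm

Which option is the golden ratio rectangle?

3

Target golden ratio ≈ 1.618.
1: 1.653 (Δ0.035)  2: 1.860 (Δ0.242)  3: 1.605 (Δ0.013)  4: 1.479 (Δ0.139)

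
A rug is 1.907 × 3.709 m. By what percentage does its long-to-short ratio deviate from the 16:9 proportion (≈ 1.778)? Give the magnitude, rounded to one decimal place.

9.4%

Ratio = 3.709 / 1.907 ≈ 1.9449.
Ideal 16:9 ≈ 1.7778. |1.9449 − 1.7778| / 1.7778 ≈ 9.40% → 9.4%.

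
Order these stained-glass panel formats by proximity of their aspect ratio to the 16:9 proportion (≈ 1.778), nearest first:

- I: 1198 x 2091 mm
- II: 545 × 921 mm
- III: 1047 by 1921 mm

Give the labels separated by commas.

I, III, II

I: 2091/1198 ≈ 1.745 → |1.745 − 1.778| = 0.033
II: 921/545 ≈ 1.690 → |1.690 − 1.778| = 0.088
III: 1921/1047 ≈ 1.835 → |1.835 − 1.778| = 0.057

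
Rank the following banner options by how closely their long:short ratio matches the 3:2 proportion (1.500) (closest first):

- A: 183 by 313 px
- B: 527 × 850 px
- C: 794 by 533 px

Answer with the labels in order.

A: 313/183 ≈ 1.710 → |1.710 − 1.500| = 0.210
B: 850/527 ≈ 1.613 → |1.613 − 1.500| = 0.113
C: 794/533 ≈ 1.490 → |1.490 − 1.500| = 0.010

C, B, A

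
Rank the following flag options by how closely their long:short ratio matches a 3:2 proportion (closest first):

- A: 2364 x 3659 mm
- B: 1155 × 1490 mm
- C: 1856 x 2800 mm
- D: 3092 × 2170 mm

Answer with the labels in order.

Ratios: A = 3659 / 2364 ≈ 1.548; B = 1490 / 1155 ≈ 1.290; C = 2800 / 1856 ≈ 1.509; D = 3092 / 2170 ≈ 1.425.
|Δ from 1.500|: A 0.048; B 0.210; C 0.009; D 0.075.

C, A, D, B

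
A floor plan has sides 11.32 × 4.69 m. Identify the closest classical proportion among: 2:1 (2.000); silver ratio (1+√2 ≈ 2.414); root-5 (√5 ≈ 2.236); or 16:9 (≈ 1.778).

11.32/4.69 ≈ 2.414. Nearest candidates are silver ratio (2.414, off by 0.000) and root-5 (2.236, off by 0.178).

silver ratio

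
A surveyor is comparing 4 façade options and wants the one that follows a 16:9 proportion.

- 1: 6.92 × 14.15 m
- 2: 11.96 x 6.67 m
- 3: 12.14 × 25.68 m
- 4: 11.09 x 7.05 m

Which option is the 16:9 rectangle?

2

Target 16:9 ≈ 1.778.
1: 2.045 (Δ0.267)  2: 1.793 (Δ0.015)  3: 2.115 (Δ0.337)  4: 1.573 (Δ0.205)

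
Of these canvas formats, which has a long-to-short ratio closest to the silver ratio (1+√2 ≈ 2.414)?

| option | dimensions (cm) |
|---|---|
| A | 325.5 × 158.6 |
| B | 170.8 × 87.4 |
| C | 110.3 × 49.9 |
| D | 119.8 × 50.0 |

Target silver ratio ≈ 2.414.
A: 2.052 (Δ0.362)  B: 1.954 (Δ0.460)  C: 2.210 (Δ0.204)  D: 2.396 (Δ0.018)

D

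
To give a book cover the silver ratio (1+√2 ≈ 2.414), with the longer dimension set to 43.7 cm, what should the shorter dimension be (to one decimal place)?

18.1 cm

silver ratio ≈ 2.41421.
Shorter side = 43.7 ÷ 2.41421 ≈ 18.101 → 18.1 cm.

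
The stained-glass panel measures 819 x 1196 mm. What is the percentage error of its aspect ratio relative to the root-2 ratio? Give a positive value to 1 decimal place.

3.3%

Ratio = 1196 / 819 ≈ 1.4603.
Ideal root-2 ≈ 1.4142. |1.4603 − 1.4142| / 1.4142 ≈ 3.26% → 3.3%.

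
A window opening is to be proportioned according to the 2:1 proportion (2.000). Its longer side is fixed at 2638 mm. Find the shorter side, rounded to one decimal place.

2:1 = 2.00000.
Shorter side = 2638 ÷ 2.00000 ≈ 1319.000 → 1319.0 mm.

1319.0 mm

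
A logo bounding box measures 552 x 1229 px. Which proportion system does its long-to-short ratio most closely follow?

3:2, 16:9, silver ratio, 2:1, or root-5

root-5

Ratio = 1229 / 552 ≈ 2.226.
Distances: 3:2 1.500 (Δ 0.726); 16:9 1.778 (Δ 0.448); silver ratio 2.414 (Δ 0.188); 2:1 2.000 (Δ 0.226); root-5 2.236 (Δ 0.010).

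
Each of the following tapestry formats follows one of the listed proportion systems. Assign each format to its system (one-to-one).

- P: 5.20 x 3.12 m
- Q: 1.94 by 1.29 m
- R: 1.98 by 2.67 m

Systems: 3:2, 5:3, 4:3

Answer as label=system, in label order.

Ratios: P ≈ 1.667; Q ≈ 1.504; R ≈ 1.348.
Targets: 3:2 ≈ 1.500; 5:3 ≈ 1.667; 4:3 ≈ 1.333.

P=5:3, Q=3:2, R=4:3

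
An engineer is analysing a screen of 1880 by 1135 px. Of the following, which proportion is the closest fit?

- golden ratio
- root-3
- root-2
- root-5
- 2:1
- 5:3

1880/1135 ≈ 1.656. Nearest candidates are 5:3 (1.667, off by 0.011) and golden ratio (1.618, off by 0.038).

5:3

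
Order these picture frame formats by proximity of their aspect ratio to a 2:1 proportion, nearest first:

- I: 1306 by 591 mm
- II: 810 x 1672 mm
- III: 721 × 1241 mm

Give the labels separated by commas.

II, I, III

I: 1306/591 ≈ 2.210 → |2.210 − 2.000| = 0.210
II: 1672/810 ≈ 2.064 → |2.064 − 2.000| = 0.064
III: 1241/721 ≈ 1.721 → |1.721 − 2.000| = 0.279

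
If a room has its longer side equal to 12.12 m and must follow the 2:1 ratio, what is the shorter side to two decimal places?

2:1 = 2.00000.
Shorter side = 12.12 ÷ 2.00000 ≈ 6.0600 → 6.06 m.

6.06 m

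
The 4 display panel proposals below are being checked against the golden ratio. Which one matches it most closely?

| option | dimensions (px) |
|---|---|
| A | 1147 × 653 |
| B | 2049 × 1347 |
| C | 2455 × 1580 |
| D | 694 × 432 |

Target golden ratio ≈ 1.618.
A: 1.757 (Δ0.139)  B: 1.521 (Δ0.097)  C: 1.554 (Δ0.064)  D: 1.606 (Δ0.012)

D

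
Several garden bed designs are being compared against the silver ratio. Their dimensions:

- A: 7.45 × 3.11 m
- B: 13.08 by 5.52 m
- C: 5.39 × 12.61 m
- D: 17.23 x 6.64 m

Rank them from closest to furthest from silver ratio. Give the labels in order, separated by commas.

A, B, C, D

Ratios: A = 7.45 / 3.11 ≈ 2.395; B = 13.08 / 5.52 ≈ 2.370; C = 12.61 / 5.39 ≈ 2.340; D = 17.23 / 6.64 ≈ 2.595.
|Δ from 2.414|: A 0.019; B 0.044; C 0.074; D 0.181.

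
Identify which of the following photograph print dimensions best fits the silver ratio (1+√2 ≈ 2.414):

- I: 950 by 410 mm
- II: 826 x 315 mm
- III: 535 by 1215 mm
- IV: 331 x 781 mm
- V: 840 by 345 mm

V

Ratios (long/short): I ≈ 2.317; II ≈ 2.622; III ≈ 2.271; IV ≈ 2.360; V ≈ 2.435.
silver ratio ≈ 2.414; option V is nearest (Δ 0.021).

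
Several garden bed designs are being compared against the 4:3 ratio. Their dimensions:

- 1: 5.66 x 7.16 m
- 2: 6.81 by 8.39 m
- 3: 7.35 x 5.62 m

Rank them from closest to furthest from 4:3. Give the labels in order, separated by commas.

3, 1, 2

1: 7.16/5.66 ≈ 1.265 → |1.265 − 1.333| = 0.068
2: 8.39/6.81 ≈ 1.232 → |1.232 − 1.333| = 0.101
3: 7.35/5.62 ≈ 1.308 → |1.308 − 1.333| = 0.025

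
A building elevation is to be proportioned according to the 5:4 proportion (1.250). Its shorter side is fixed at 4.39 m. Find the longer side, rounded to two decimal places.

5:4 = 1.25000.
Longer side = 4.39 × 1.25000 ≈ 5.4875 → 5.49 m.

5.49 m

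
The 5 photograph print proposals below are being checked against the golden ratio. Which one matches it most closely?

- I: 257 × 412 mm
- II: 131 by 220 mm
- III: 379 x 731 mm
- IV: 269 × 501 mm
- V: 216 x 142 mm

Target golden ratio ≈ 1.618.
I: 1.603 (Δ0.015)  II: 1.679 (Δ0.061)  III: 1.929 (Δ0.311)  IV: 1.862 (Δ0.244)  V: 1.521 (Δ0.097)

I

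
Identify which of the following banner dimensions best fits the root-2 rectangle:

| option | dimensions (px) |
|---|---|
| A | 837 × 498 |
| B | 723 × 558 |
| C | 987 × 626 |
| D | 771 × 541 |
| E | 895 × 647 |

D

Target root-2 ≈ 1.414.
A: 1.681 (Δ0.267)  B: 1.296 (Δ0.118)  C: 1.577 (Δ0.163)  D: 1.425 (Δ0.011)  E: 1.383 (Δ0.031)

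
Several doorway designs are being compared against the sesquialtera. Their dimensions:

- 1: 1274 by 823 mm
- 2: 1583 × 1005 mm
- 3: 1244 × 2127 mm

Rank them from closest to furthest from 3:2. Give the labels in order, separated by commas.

Ratios: 1 = 1274 / 823 ≈ 1.548; 2 = 1583 / 1005 ≈ 1.575; 3 = 2127 / 1244 ≈ 1.710.
|Δ from 1.500|: 1 0.048; 2 0.075; 3 0.210.

1, 2, 3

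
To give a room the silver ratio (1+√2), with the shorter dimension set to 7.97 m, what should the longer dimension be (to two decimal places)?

silver ratio ≈ 2.41421.
Longer side = 7.97 × 2.41421 ≈ 19.2413 → 19.24 m.

19.24 m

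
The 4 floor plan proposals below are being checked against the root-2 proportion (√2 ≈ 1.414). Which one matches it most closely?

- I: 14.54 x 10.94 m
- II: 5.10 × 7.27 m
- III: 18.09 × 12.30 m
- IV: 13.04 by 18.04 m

II

Target root-2 ≈ 1.414.
I: 1.329 (Δ0.085)  II: 1.425 (Δ0.011)  III: 1.471 (Δ0.057)  IV: 1.383 (Δ0.031)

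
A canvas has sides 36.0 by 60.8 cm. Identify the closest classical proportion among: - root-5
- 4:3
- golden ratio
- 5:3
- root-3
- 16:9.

5:3

Ratio = 60.8 / 36.0 ≈ 1.689.
Distances: root-5 2.236 (Δ 0.547); 4:3 1.333 (Δ 0.356); golden ratio 1.618 (Δ 0.071); 5:3 1.667 (Δ 0.022); root-3 1.732 (Δ 0.043); 16:9 1.778 (Δ 0.089).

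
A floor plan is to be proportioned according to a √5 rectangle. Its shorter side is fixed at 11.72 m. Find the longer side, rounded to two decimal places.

root-5 ≈ 2.23607.
Longer side = 11.72 × 2.23607 ≈ 26.2067 → 26.21 m.

26.21 m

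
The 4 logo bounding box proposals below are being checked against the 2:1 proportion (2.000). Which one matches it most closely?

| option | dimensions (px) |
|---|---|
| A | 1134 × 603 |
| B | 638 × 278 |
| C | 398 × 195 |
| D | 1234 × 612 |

D

Ratios (long/short): A ≈ 1.881; B ≈ 2.295; C ≈ 2.041; D ≈ 2.016.
2:1 ≈ 2.000; option D is nearest (Δ 0.016).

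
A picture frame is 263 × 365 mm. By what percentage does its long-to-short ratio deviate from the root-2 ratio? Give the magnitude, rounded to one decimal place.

Ratio = 365 / 263 ≈ 1.3878.
Ideal root-2 ≈ 1.4142. |1.3878 − 1.4142| / 1.4142 ≈ 1.87% → 1.9%.

1.9%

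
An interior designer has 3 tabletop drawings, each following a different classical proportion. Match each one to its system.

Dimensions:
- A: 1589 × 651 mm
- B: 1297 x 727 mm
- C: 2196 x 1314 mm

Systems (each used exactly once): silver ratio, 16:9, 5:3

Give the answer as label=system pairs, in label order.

Ratios: A ≈ 2.441; B ≈ 1.784; C ≈ 1.671.
Targets: silver ratio ≈ 2.414; 16:9 ≈ 1.778; 5:3 ≈ 1.667.

A=silver ratio, B=16:9, C=5:3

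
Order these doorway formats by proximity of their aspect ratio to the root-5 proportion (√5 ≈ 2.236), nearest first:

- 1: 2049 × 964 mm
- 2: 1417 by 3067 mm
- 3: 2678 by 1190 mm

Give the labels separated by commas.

Ratios: 1 = 2049 / 964 ≈ 2.126; 2 = 3067 / 1417 ≈ 2.164; 3 = 2678 / 1190 ≈ 2.250.
|Δ from 2.236|: 1 0.110; 2 0.072; 3 0.014.

3, 2, 1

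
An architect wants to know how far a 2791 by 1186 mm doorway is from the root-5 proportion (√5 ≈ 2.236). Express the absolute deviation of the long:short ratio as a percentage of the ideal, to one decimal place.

5.2%

Ratio = 2791 / 1186 ≈ 2.3533.
Ideal root-5 ≈ 2.2361. |2.3533 − 2.2361| / 2.2361 ≈ 5.24% → 5.2%.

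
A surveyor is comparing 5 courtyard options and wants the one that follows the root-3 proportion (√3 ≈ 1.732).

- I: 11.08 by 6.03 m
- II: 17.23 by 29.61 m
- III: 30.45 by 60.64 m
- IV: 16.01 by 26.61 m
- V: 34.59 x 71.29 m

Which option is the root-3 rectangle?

Ratios (long/short): I ≈ 1.837; II ≈ 1.719; III ≈ 1.991; IV ≈ 1.662; V ≈ 2.061.
root-3 ≈ 1.732; option II is nearest (Δ 0.013).

II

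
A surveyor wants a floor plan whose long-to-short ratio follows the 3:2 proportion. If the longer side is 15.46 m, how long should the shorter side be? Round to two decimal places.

3:2 = 1.50000.
Shorter side = 15.46 ÷ 1.50000 ≈ 10.3067 → 10.31 m.

10.31 m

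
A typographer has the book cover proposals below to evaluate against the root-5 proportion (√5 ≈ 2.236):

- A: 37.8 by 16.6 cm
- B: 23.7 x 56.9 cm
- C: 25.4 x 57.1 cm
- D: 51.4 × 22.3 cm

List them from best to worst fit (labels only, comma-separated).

A: 37.8/16.6 ≈ 2.277 → |2.277 − 2.236| = 0.041
B: 56.9/23.7 ≈ 2.401 → |2.401 − 2.236| = 0.165
C: 57.1/25.4 ≈ 2.248 → |2.248 − 2.236| = 0.012
D: 51.4/22.3 ≈ 2.305 → |2.305 − 2.236| = 0.069

C, A, D, B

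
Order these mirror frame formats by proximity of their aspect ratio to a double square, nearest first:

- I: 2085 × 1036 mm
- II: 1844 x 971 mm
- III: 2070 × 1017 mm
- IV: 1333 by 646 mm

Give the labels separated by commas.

I, III, IV, II

Ratios: I = 2085 / 1036 ≈ 2.013; II = 1844 / 971 ≈ 1.899; III = 2070 / 1017 ≈ 2.035; IV = 1333 / 646 ≈ 2.063.
|Δ from 2.000|: I 0.013; II 0.101; III 0.035; IV 0.063.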